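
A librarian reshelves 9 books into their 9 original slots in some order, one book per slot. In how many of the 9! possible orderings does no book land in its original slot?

Recurrence: !9 = 9·!8 + (-1)^9.
!9 = 9·14833 - 1 = 133496

133496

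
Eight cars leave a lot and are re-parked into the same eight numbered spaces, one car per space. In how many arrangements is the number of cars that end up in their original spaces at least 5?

# with exactly i fixed is C(8,i)·!(8-i); sum over i=5..8:
  i=5: C(8,5)·!3 = 56·2 = 112
  i=6: C(8,6)·!2 = 28·1 = 28
  i=7: C(8,7)·!1 = 8·0 = 0
  i=8: C(8,8)·!0 = 1·1 = 1
Total = 141.

141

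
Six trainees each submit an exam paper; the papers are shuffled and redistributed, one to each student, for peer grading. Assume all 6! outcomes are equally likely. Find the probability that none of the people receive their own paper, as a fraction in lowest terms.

53/144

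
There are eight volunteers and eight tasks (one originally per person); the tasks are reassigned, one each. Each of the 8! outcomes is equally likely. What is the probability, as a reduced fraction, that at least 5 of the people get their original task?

Favorable outcomes: Σ_{i≥5} C(8,i)·!(8-i) = 56·2 + 28·1 + 8·0 + 1·1 = 141.
Total outcomes: 8! = 40320.
Probability = 141/40320 = 47/13440.

47/13440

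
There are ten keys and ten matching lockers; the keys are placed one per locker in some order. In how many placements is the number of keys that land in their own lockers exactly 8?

45

Choose which 8 of the 10 are fixed: C(10,8) = 45.
The remaining 2 must be deranged: !2 = 1.
Total: 45 × 1 = 45.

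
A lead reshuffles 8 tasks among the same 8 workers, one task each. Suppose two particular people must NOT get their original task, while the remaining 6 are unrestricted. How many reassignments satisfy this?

30960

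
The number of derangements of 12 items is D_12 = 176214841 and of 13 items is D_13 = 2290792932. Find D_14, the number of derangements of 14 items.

32071101049

D_14 = (14-1)·(D_13 + D_12) = 13·(2290792932 + 176214841) = 13·2467007773 = 32071101049.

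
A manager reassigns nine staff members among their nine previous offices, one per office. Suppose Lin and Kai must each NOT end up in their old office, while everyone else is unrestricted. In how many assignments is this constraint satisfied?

Inclusion-exclusion on the 2 forbidden self-matches:
Σ_{j=0}^{2} (-1)^j C(2,j)(9-j)!
= C(2,0)·9! - C(2,1)·8! + C(2,2)·7!
= 362880 - 80640 + 5040
= 287280

287280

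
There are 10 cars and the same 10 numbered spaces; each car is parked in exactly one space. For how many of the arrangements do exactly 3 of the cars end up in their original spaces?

222480

Pick the 3 fixed positions: C(10,3) = 120 ways.
The remaining 7 must be deranged: !7 = 1854.
Total: 120 × 1854 = 222480.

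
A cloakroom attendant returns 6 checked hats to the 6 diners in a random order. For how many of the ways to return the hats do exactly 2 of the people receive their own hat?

Choose which 2 of the 6 are fixed: C(6,2) = 15.
The remaining 4 must be deranged: !4 = 9.
Total: 15 × 9 = 135.

135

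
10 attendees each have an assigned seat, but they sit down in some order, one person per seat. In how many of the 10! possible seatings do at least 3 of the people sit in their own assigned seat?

291394

# with exactly i fixed is C(10,i)·!(10-i); sum over i=3..10:
  i=3: C(10,3)·!7 = 120·1854 = 222480
  i=4: C(10,4)·!6 = 210·265 = 55650
  i=5: C(10,5)·!5 = 252·44 = 11088
  i=6: C(10,6)·!4 = 210·9 = 1890
  i=7: C(10,7)·!3 = 120·2 = 240
  i=8: C(10,8)·!2 = 45·1 = 45
  i=9: C(10,9)·!1 = 10·0 = 0
  i=10: C(10,10)·!0 = 1·1 = 1
Total = 291394.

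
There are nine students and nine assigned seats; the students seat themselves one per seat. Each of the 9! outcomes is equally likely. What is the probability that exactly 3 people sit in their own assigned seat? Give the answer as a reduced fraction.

Favorable outcomes: C(9,3)·!6 = 84·265 = 22260.
Total outcomes: 9! = 362880.
Probability = 22260/362880 = 53/864.

53/864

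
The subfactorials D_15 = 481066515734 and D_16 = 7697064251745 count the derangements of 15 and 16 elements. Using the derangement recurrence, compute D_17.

130850092279664

D_17 = (17-1)·(D_16 + D_15) = 16·(7697064251745 + 481066515734) = 16·8178130767479 = 130850092279664.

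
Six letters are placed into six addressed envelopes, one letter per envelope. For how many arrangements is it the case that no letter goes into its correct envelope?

265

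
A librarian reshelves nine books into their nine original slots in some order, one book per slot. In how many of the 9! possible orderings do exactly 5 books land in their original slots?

Pick the 5 fixed positions: C(9,5) = 126 ways.
The remaining 4 must be deranged: !4 = 9.
Total: 126 × 9 = 1134.

1134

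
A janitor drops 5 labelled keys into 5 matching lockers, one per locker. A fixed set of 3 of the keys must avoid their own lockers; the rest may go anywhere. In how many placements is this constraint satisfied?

64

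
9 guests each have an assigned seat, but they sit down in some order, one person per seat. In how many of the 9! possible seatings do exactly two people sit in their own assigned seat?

Pick the 2 fixed positions: C(9,2) = 36 ways.
The other 7 form a derangement: !7 = 1854.
Total: 36 × 1854 = 66744.

66744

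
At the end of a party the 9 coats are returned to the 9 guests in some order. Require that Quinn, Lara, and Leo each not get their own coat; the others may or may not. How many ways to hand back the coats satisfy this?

256320

Let A_j be the event that the j-th constrained one is fixed. By inclusion-exclusion over the 3 events:
Σ_{j=0}^{3} (-1)^j C(3,j)(9-j)!
= C(3,0)·9! - C(3,1)·8! + C(3,2)·7! - C(3,3)·6!
= 362880 - 120960 + 15120 - 720
= 256320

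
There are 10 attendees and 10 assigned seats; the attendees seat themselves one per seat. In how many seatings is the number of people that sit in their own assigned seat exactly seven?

240

Pick the 7 fixed positions: C(10,7) = 120 ways.
The remaining 3 must be deranged: !3 = 2.
Total: 120 × 2 = 240.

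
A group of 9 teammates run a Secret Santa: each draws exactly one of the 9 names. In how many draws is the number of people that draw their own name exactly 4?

5544

Choose which 4 of the 9 are fixed: C(9,4) = 126.
The remaining 5 must be deranged: !5 = 44.
Total: 126 × 44 = 5544.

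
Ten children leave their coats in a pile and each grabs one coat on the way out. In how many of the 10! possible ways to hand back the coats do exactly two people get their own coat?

Choose which 2 of the 10 are fixed: C(10,2) = 45.
The other 8 form a derangement: !8 = 14833.
Total: 45 × 14833 = 667485.

667485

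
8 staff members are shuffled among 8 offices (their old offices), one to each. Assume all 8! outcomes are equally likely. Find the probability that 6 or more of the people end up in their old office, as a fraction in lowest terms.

Favorable outcomes: Σ_{i≥6} C(8,i)·!(8-i) = 28·1 + 8·0 + 1·1 = 29.
Total outcomes: 8! = 40320.
Probability = 29/40320 = 29/40320.

29/40320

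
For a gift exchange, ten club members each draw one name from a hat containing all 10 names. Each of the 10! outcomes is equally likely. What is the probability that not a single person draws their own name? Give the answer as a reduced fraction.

Favorable outcomes: !10 = 1334961.
Total outcomes: 10! = 3628800.
Probability = 1334961/3628800 = 16481/44800.

16481/44800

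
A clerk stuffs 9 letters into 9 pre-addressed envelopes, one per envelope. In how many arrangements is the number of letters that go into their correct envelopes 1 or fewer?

Sum C(9,i)·!(9-i) for i = 0..1:
  i=0: C(9,0)·!9 = 1·133496 = 133496
  i=1: C(9,1)·!8 = 9·14833 = 133497
Total = 266993.

266993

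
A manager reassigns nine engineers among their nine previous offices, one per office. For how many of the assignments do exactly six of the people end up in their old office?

168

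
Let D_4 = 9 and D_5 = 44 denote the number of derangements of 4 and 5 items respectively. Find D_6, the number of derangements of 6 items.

265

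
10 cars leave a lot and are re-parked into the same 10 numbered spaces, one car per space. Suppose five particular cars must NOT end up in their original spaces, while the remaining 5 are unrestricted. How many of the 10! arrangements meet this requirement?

2170680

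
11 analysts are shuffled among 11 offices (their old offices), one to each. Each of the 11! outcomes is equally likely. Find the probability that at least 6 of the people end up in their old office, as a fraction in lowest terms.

Favorable outcomes: Σ_{i≥6} C(11,i)·!(11-i) = 462·44 + 330·9 + 165·2 + 55·1 + 11·0 + 1·1 = 23684.
Total outcomes: 11! = 39916800.
Probability = 23684/39916800 = 5921/9979200.

5921/9979200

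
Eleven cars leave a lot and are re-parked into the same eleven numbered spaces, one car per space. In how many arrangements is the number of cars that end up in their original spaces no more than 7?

39916414

# with exactly i fixed is C(11,i)·!(11-i); sum over i=0..7:
  i=0: C(11,0)·!11 = 1·14684570 = 14684570
  i=1: C(11,1)·!10 = 11·1334961 = 14684571
  i=2: C(11,2)·!9 = 55·133496 = 7342280
  i=3: C(11,3)·!8 = 165·14833 = 2447445
  i=4: C(11,4)·!7 = 330·1854 = 611820
  i=5: C(11,5)·!6 = 462·265 = 122430
  i=6: C(11,6)·!5 = 462·44 = 20328
  i=7: C(11,7)·!4 = 330·9 = 2970
Total = 39916414.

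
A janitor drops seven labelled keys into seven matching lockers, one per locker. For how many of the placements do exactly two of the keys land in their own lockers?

Pick the 2 fixed positions: C(7,2) = 21 ways.
The remaining 5 must be deranged: !5 = 44.
Total: 21 × 44 = 924.

924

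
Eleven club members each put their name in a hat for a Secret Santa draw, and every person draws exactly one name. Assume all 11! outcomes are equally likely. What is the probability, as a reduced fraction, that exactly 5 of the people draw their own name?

53/17280

Favorable outcomes: C(11,5)·!6 = 462·265 = 122430.
Total outcomes: 11! = 39916800.
Probability = 122430/39916800 = 53/17280.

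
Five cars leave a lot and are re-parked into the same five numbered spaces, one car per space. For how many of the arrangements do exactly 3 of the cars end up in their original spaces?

Pick the 3 fixed positions: C(5,3) = 10 ways.
The remaining 2 must be deranged: !2 = 1.
Total: 10 × 1 = 10.

10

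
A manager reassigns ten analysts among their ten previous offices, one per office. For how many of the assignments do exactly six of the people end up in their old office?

Pick the 6 fixed positions: C(10,6) = 210 ways.
The other 4 form a derangement: !4 = 9.
Total: 210 × 9 = 1890.

1890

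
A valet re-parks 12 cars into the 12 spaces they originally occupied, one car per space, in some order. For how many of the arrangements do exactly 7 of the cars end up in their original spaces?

34848

Choose which 7 of the 12 are fixed: C(12,7) = 792.
The other 5 form a derangement: !5 = 44.
Total: 792 × 44 = 34848.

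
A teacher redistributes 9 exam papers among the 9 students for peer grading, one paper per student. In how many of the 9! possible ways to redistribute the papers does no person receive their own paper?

The subfactorial !9 = [9!/e] (nearest integer).
9! = 362880, and 362880/e ≈ 133496.09, so !9 = 133496.

133496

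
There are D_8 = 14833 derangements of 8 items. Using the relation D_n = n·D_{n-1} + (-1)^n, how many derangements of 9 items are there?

133496

D_9 = 9·14833 - 1 = 133496.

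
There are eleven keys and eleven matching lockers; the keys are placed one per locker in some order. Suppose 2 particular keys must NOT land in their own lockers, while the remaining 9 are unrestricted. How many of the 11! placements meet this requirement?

Let A_j be the event that the j-th constrained one is fixed. By inclusion-exclusion over the 2 events:
Σ_{j=0}^{2} (-1)^j C(2,j)(11-j)!
= C(2,0)·11! - C(2,1)·10! + C(2,2)·9!
= 39916800 - 7257600 + 362880
= 33022080

33022080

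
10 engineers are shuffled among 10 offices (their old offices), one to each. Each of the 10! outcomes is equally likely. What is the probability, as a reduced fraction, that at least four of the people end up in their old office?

34457/1814400

Favorable outcomes: Σ_{i≥4} C(10,i)·!(10-i) = 210·265 + 252·44 + 210·9 + 120·2 + 45·1 + 10·0 + 1·1 = 68914.
Total outcomes: 10! = 3628800.
Probability = 68914/3628800 = 34457/1814400.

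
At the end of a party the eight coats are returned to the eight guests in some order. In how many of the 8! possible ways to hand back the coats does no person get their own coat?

14833

Use !n = (n-1)(!(n-1) + !(n-2)).
!8 = 7·(1854 + 265) = 7·2119 = 14833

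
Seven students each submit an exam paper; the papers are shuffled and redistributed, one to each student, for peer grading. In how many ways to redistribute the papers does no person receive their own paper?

1854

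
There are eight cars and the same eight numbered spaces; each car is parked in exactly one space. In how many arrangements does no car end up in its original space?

14833

The number of derangements of 8 is !8 = Σ_{k=0}^{8} (-1)^k·8!/k!
= 8! - 8!/1! + 8!/2! - 8!/3! + 8!/4! - 8!/5! + 8!/6! - 8!/7! + 8!/8!
= 40320 - 40320 + 20160 - 6720 + 1680 - 336 + 56 - 8 + 1
= 14833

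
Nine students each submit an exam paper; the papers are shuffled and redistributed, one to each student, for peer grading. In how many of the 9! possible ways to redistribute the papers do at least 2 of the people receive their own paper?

95887

# with exactly i fixed is C(9,i)·!(9-i); sum over i=2..9:
  i=2: C(9,2)·!7 = 36·1854 = 66744
  i=3: C(9,3)·!6 = 84·265 = 22260
  i=4: C(9,4)·!5 = 126·44 = 5544
  i=5: C(9,5)·!4 = 126·9 = 1134
  i=6: C(9,6)·!3 = 84·2 = 168
  i=7: C(9,7)·!2 = 36·1 = 36
  i=8: C(9,8)·!1 = 9·0 = 0
  i=9: C(9,9)·!0 = 1·1 = 1
Total = 95887.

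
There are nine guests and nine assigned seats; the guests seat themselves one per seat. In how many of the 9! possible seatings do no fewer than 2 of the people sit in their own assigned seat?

95887

Sum C(9,i)·!(9-i) for i = 2..9:
  i=2: C(9,2)·!7 = 36·1854 = 66744
  i=3: C(9,3)·!6 = 84·265 = 22260
  i=4: C(9,4)·!5 = 126·44 = 5544
  i=5: C(9,5)·!4 = 126·9 = 1134
  i=6: C(9,6)·!3 = 84·2 = 168
  i=7: C(9,7)·!2 = 36·1 = 36
  i=8: C(9,8)·!1 = 9·0 = 0
  i=9: C(9,9)·!0 = 1·1 = 1
Total = 95887.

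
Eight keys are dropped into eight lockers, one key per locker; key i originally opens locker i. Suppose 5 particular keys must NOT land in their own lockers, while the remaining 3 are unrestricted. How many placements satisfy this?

Inclusion-exclusion on the 5 forbidden self-matches:
Σ_{j=0}^{5} (-1)^j C(5,j)(8-j)!
= C(5,0)·8! - C(5,1)·7! + C(5,2)·6! - C(5,3)·5! + C(5,4)·4! - C(5,5)·3!
= 40320 - 25200 + 7200 - 1200 + 120 - 6
= 21234

21234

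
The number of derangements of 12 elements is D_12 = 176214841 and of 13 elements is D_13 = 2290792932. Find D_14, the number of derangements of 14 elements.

32071101049

D_14 = (14-1)·(D_13 + D_12) = 13·(2290792932 + 176214841) = 13·2467007773 = 32071101049.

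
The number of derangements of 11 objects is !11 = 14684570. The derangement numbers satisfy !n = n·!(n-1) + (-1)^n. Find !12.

176214841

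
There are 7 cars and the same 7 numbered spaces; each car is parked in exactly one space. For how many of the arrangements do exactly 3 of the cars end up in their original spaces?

Choose which 3 of the 7 are fixed: C(7,3) = 35.
The other 4 form a derangement: !4 = 9.
Total: 35 × 9 = 315.

315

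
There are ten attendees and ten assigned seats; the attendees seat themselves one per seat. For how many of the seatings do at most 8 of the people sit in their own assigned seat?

# with exactly i fixed is C(10,i)·!(10-i); sum over i=0..8:
  i=0: C(10,0)·!10 = 1·1334961 = 1334961
  i=1: C(10,1)·!9 = 10·133496 = 1334960
  i=2: C(10,2)·!8 = 45·14833 = 667485
  i=3: C(10,3)·!7 = 120·1854 = 222480
  i=4: C(10,4)·!6 = 210·265 = 55650
  i=5: C(10,5)·!5 = 252·44 = 11088
  i=6: C(10,6)·!4 = 210·9 = 1890
  i=7: C(10,7)·!3 = 120·2 = 240
  i=8: C(10,8)·!2 = 45·1 = 45
Total = 3628799.

3628799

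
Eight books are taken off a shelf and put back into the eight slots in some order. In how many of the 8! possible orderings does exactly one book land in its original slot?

Choose which one of the 8 is fixed: C(8,1) = 8.
The other 7 form a derangement: !7 = 1854.
Total: 8 × 1854 = 14832.

14832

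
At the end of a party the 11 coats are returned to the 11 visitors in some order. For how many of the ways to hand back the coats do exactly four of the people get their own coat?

611820

Pick the 4 fixed positions: C(11,4) = 330 ways.
The remaining 7 must be deranged: !7 = 1854.
Total: 330 × 1854 = 611820.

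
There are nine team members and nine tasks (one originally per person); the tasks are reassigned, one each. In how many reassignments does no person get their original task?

Use !n = n·!(n-1) + (-1)^n.
!9 = 9·14833 - 1 = 133496

133496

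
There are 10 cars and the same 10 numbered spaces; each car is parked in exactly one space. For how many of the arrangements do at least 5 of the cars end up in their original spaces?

13264

# with exactly i fixed is C(10,i)·!(10-i); sum over i=5..10:
  i=5: C(10,5)·!5 = 252·44 = 11088
  i=6: C(10,6)·!4 = 210·9 = 1890
  i=7: C(10,7)·!3 = 120·2 = 240
  i=8: C(10,8)·!2 = 45·1 = 45
  i=9: C(10,9)·!1 = 10·0 = 0
  i=10: C(10,10)·!0 = 1·1 = 1
Total = 13264.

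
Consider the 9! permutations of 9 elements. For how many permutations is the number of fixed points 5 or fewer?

# with exactly i fixed is C(9,i)·!(9-i); sum over i=0..5:
  i=0: C(9,0)·!9 = 1·133496 = 133496
  i=1: C(9,1)·!8 = 9·14833 = 133497
  i=2: C(9,2)·!7 = 36·1854 = 66744
  i=3: C(9,3)·!6 = 84·265 = 22260
  i=4: C(9,4)·!5 = 126·44 = 5544
  i=5: C(9,5)·!4 = 126·9 = 1134
Total = 362675.

362675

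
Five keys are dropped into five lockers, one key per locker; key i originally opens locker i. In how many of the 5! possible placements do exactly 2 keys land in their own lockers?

20

Choose which 2 of the 5 are fixed: C(5,2) = 10.
The remaining 3 must be deranged: !3 = 2.
Total: 10 × 2 = 20.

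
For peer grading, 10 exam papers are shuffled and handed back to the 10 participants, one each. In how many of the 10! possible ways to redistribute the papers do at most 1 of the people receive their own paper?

2669921

Sum C(10,i)·!(10-i) for i = 0..1:
  i=0: C(10,0)·!10 = 1·1334961 = 1334961
  i=1: C(10,1)·!9 = 10·133496 = 1334960
Total = 2669921.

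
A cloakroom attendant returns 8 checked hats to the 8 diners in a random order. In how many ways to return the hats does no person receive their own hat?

14833

!8 = 8! · Σ_{k=0}^{8} (-1)^k/k!
= 8! - 8!/1! + 8!/2! - 8!/3! + 8!/4! - 8!/5! + 8!/6! - 8!/7! + 8!/8!
= 40320 - 40320 + 20160 - 6720 + 1680 - 336 + 56 - 8 + 1
= 14833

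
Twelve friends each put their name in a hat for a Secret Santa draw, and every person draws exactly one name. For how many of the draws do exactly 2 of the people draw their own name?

88107426

Pick the 2 fixed positions: C(12,2) = 66 ways.
The remaining 10 must be deranged: !10 = 1334961.
Total: 66 × 1334961 = 88107426.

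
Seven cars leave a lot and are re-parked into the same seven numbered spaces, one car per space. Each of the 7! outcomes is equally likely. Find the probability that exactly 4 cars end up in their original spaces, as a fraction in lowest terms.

Favorable outcomes: C(7,4)·!3 = 35·2 = 70.
Total outcomes: 7! = 5040.
Probability = 70/5040 = 1/72.

1/72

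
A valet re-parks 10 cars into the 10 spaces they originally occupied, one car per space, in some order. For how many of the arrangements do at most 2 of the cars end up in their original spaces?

3337406

# with exactly i fixed is C(10,i)·!(10-i); sum over i=0..2:
  i=0: C(10,0)·!10 = 1·1334961 = 1334961
  i=1: C(10,1)·!9 = 10·133496 = 1334960
  i=2: C(10,2)·!8 = 45·14833 = 667485
Total = 3337406.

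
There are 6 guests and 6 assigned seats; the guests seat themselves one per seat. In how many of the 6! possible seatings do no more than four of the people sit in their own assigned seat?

# with exactly i fixed is C(6,i)·!(6-i); sum over i=0..4:
  i=0: C(6,0)·!6 = 1·265 = 265
  i=1: C(6,1)·!5 = 6·44 = 264
  i=2: C(6,2)·!4 = 15·9 = 135
  i=3: C(6,3)·!3 = 20·2 = 40
  i=4: C(6,4)·!2 = 15·1 = 15
Total = 719.

719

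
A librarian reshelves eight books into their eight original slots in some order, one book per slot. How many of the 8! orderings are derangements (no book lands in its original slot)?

!8 = 8! · Σ_{k=0}^{8} (-1)^k/k!
= 8! - 8!/1! + 8!/2! - 8!/3! + 8!/4! - 8!/5! + 8!/6! - 8!/7! + 8!/8!
= 40320 - 40320 + 20160 - 6720 + 1680 - 336 + 56 - 8 + 1
= 14833

14833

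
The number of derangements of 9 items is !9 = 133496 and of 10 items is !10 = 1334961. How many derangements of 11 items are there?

14684570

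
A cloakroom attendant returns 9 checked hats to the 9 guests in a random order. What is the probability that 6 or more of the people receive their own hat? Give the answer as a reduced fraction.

41/72576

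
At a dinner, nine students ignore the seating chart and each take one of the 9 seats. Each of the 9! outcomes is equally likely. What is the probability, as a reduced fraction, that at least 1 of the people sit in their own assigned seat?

Favorable outcomes: Σ_{i≥1} C(9,i)·!(9-i) = 9·14833 + 36·1854 + 84·265 + 126·44 + 126·9 + 84·2 + 36·1 + 9·0 + 1·1 = 229384.
Total outcomes: 9! = 362880.
Probability = 229384/362880 = 28673/45360.

28673/45360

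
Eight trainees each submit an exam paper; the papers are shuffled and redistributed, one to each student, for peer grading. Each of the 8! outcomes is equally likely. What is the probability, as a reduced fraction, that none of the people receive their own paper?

Favorable outcomes: !8 = 14833.
Total outcomes: 8! = 40320.
Probability = 14833/40320 = 2119/5760.

2119/5760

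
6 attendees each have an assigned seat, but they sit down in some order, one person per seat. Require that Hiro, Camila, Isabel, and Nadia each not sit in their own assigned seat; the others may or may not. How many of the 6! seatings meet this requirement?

Inclusion-exclusion on the 4 forbidden self-matches:
Σ_{j=0}^{4} (-1)^j C(4,j)(6-j)!
= C(4,0)·6! - C(4,1)·5! + C(4,2)·4! - C(4,3)·3! + C(4,4)·2!
= 720 - 480 + 144 - 24 + 2
= 362

362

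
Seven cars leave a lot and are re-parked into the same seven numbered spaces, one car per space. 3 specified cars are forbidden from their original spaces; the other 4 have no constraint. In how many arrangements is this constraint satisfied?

3216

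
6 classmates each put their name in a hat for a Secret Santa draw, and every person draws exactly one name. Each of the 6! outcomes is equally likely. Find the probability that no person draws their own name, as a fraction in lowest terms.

53/144

Favorable outcomes: !6 = 265.
Total outcomes: 6! = 720.
Probability = 265/720 = 53/144.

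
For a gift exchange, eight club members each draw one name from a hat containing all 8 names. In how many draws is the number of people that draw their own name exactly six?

28

Choose which 6 of the 8 are fixed: C(8,6) = 28.
The other 2 form a derangement: !2 = 1.
Total: 28 × 1 = 28.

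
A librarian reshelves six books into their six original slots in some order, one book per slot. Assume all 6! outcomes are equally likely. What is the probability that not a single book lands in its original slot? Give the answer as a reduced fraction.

Favorable outcomes: !6 = 265.
Total outcomes: 6! = 720.
Probability = 265/720 = 53/144.

53/144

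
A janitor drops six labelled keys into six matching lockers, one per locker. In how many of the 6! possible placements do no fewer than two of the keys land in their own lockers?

Sum C(6,i)·!(6-i) for i = 2..6:
  i=2: C(6,2)·!4 = 15·9 = 135
  i=3: C(6,3)·!3 = 20·2 = 40
  i=4: C(6,4)·!2 = 15·1 = 15
  i=5: C(6,5)·!1 = 6·0 = 0
  i=6: C(6,6)·!0 = 1·1 = 1
Total = 191.

191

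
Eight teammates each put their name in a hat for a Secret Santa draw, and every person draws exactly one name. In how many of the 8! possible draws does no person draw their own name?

14833

!8 is the nearest integer to 8!/e.
8! = 40320, and 40320/e ≈ 14832.90, so !8 = 14833.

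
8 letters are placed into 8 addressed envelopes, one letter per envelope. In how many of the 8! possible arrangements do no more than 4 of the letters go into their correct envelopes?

Sum C(8,i)·!(8-i) for i = 0..4:
  i=0: C(8,0)·!8 = 1·14833 = 14833
  i=1: C(8,1)·!7 = 8·1854 = 14832
  i=2: C(8,2)·!6 = 28·265 = 7420
  i=3: C(8,3)·!5 = 56·44 = 2464
  i=4: C(8,4)·!4 = 70·9 = 630
Total = 40179.

40179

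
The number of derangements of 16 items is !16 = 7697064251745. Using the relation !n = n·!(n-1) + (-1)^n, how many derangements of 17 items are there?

!17 = 17·7697064251745 - 1 = 130850092279664.

130850092279664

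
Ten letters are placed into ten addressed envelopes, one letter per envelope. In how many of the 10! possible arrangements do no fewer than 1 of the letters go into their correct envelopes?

2293839

Sum C(10,i)·!(10-i) for i = 1..10:
  i=1: C(10,1)·!9 = 10·133496 = 1334960
  i=2: C(10,2)·!8 = 45·14833 = 667485
  i=3: C(10,3)·!7 = 120·1854 = 222480
  i=4: C(10,4)·!6 = 210·265 = 55650
  i=5: C(10,5)·!5 = 252·44 = 11088
  i=6: C(10,6)·!4 = 210·9 = 1890
  i=7: C(10,7)·!3 = 120·2 = 240
  i=8: C(10,8)·!2 = 45·1 = 45
  i=9: C(10,9)·!1 = 10·0 = 0
  i=10: C(10,10)·!0 = 1·1 = 1
Total = 2293839.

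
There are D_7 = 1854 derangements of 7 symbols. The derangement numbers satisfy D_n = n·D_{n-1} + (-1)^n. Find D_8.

14833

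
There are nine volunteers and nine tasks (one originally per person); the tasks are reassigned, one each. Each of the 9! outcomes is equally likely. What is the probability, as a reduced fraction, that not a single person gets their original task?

Favorable outcomes: !9 = 133496.
Total outcomes: 9! = 362880.
Probability = 133496/362880 = 16687/45360.

16687/45360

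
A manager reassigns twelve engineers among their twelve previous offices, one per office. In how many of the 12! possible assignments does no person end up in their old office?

Recurrence: !12 = 11·(!11 + !10).
!12 = 11·(14684570 + 1334961) = 11·16019531 = 176214841

176214841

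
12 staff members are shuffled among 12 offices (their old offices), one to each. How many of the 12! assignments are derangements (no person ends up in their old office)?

176214841

By inclusion-exclusion, !12 = Σ (-1)^k · 12!/k! for k=0..12
= 12! - 12!/1! + 12!/2! - 12!/3! + 12!/4! - 12!/5! + 12!/6! - 12!/7! + 12!/8! - 12!/9! + 12!/10! - 12!/11! + 12!/12!
= 479001600 - 479001600 + 239500800 - 79833600 + 19958400 - 3991680 + 665280 - 95040 + 11880 - 1320 + 132 - 12 + 1
= 176214841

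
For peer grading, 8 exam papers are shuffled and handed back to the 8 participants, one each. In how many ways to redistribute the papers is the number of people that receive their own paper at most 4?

# with exactly i fixed is C(8,i)·!(8-i); sum over i=0..4:
  i=0: C(8,0)·!8 = 1·14833 = 14833
  i=1: C(8,1)·!7 = 8·1854 = 14832
  i=2: C(8,2)·!6 = 28·265 = 7420
  i=3: C(8,3)·!5 = 56·44 = 2464
  i=4: C(8,4)·!4 = 70·9 = 630
Total = 40179.

40179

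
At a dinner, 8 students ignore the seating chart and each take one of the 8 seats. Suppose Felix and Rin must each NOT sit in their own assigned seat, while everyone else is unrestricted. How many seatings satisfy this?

30960

Inclusion-exclusion on the 2 forbidden self-matches:
Σ_{j=0}^{2} (-1)^j C(2,j)(8-j)!
= C(2,0)·8! - C(2,1)·7! + C(2,2)·6!
= 40320 - 10080 + 720
= 30960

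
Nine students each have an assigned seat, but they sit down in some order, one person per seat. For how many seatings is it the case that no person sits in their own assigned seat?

133496

!9 is the nearest integer to 9!/e.
9! = 362880, and 362880/e ≈ 133496.09, so !9 = 133496.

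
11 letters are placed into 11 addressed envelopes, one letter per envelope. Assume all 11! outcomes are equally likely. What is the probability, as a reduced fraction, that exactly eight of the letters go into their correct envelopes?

1/120960

Favorable outcomes: C(11,8)·!3 = 165·2 = 330.
Total outcomes: 11! = 39916800.
Probability = 330/39916800 = 1/120960.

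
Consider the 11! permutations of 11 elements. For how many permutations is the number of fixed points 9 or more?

56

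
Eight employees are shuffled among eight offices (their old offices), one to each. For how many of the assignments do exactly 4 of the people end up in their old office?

Pick the 4 fixed positions: C(8,4) = 70 ways.
The remaining 4 must be deranged: !4 = 9.
Total: 70 × 9 = 630.

630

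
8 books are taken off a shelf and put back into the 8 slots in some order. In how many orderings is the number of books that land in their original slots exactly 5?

112

Choose which 5 of the 8 are fixed: C(8,5) = 56.
The other 3 form a derangement: !3 = 2.
Total: 56 × 2 = 112.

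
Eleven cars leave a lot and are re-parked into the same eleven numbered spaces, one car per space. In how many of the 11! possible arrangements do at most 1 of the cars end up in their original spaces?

Sum C(11,i)·!(11-i) for i = 0..1:
  i=0: C(11,0)·!11 = 1·14684570 = 14684570
  i=1: C(11,1)·!10 = 11·1334961 = 14684571
Total = 29369141.

29369141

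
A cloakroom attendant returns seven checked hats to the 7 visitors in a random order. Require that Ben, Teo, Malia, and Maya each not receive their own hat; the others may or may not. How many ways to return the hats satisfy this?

2790

Let A_j be the event that the j-th constrained one is fixed. By inclusion-exclusion over the 4 events:
Σ_{j=0}^{4} (-1)^j C(4,j)(7-j)!
= C(4,0)·7! - C(4,1)·6! + C(4,2)·5! - C(4,3)·4! + C(4,4)·3!
= 5040 - 2880 + 720 - 96 + 6
= 2790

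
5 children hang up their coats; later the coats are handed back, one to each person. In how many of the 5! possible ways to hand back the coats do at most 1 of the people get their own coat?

89

# with exactly i fixed is C(5,i)·!(5-i); sum over i=0..1:
  i=0: C(5,0)·!5 = 1·44 = 44
  i=1: C(5,1)·!4 = 5·9 = 45
Total = 89.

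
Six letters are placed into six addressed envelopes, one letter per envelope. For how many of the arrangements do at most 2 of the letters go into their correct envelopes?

664

Sum C(6,i)·!(6-i) for i = 0..2:
  i=0: C(6,0)·!6 = 1·265 = 265
  i=1: C(6,1)·!5 = 6·44 = 264
  i=2: C(6,2)·!4 = 15·9 = 135
Total = 664.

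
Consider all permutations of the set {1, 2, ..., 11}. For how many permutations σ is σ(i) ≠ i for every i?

14684570

Use !n = (n-1)(!(n-1) + !(n-2)).
!11 = 10·(1334961 + 133496) = 10·1468457 = 14684570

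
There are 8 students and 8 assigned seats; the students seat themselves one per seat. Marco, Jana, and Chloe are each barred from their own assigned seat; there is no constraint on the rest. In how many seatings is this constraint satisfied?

27240

Inclusion-exclusion on the 3 forbidden self-matches:
Σ_{j=0}^{3} (-1)^j C(3,j)(8-j)!
= C(3,0)·8! - C(3,1)·7! + C(3,2)·6! - C(3,3)·5!
= 40320 - 15120 + 2160 - 120
= 27240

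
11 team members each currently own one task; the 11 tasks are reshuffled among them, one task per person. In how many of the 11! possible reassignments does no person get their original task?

The subfactorial !11 = [11!/e] (nearest integer).
11! = 39916800, and 39916800/e ≈ 14684570.08, so !11 = 14684570.

14684570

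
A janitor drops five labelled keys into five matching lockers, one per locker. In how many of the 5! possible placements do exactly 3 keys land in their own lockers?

Pick the 3 fixed positions: C(5,3) = 10 ways.
The remaining 2 must be deranged: !2 = 1.
Total: 10 × 1 = 10.

10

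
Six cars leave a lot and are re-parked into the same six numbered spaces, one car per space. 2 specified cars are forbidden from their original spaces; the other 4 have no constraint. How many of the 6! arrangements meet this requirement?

Inclusion-exclusion on the 2 forbidden self-matches:
Σ_{j=0}^{2} (-1)^j C(2,j)(6-j)!
= C(2,0)·6! - C(2,1)·5! + C(2,2)·4!
= 720 - 240 + 24
= 504

504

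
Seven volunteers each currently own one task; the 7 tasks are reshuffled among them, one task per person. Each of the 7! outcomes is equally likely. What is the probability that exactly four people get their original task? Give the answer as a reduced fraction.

1/72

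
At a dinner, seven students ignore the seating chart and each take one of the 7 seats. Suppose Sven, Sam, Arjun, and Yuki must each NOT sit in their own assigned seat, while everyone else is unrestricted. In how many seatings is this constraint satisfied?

Let A_j be the event that the j-th constrained one is fixed. By inclusion-exclusion over the 4 events:
Σ_{j=0}^{4} (-1)^j C(4,j)(7-j)!
= C(4,0)·7! - C(4,1)·6! + C(4,2)·5! - C(4,3)·4! + C(4,4)·3!
= 5040 - 2880 + 720 - 96 + 6
= 2790

2790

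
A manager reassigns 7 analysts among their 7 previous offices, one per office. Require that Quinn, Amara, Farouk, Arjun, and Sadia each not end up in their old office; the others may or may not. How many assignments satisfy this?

2428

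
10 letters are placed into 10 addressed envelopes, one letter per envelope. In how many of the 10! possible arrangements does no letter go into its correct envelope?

1334961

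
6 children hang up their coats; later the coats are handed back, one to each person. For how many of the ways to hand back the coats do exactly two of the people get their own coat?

135

Pick the 2 fixed positions: C(6,2) = 15 ways.
The remaining 4 must be deranged: !4 = 9.
Total: 15 × 9 = 135.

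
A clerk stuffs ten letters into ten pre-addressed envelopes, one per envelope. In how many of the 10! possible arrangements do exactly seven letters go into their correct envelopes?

240

Pick the 7 fixed positions: C(10,7) = 120 ways.
The other 3 form a derangement: !3 = 2.
Total: 120 × 2 = 240.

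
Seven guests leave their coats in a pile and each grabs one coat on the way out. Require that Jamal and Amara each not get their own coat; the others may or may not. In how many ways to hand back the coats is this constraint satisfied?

3720

Let A_j be the event that the j-th constrained one is fixed. By inclusion-exclusion over the 2 events:
Σ_{j=0}^{2} (-1)^j C(2,j)(7-j)!
= C(2,0)·7! - C(2,1)·6! + C(2,2)·5!
= 5040 - 1440 + 120
= 3720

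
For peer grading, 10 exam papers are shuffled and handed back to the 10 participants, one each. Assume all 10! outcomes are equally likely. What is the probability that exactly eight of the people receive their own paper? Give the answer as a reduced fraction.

1/80640

Favorable outcomes: C(10,8)·!2 = 45·1 = 45.
Total outcomes: 10! = 3628800.
Probability = 45/3628800 = 1/80640.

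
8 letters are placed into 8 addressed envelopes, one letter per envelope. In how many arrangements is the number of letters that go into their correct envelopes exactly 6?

28

Choose which 6 of the 8 are fixed: C(8,6) = 28.
The remaining 2 must be deranged: !2 = 1.
Total: 28 × 1 = 28.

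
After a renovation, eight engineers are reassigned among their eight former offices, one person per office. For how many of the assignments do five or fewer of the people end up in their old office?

# with exactly i fixed is C(8,i)·!(8-i); sum over i=0..5:
  i=0: C(8,0)·!8 = 1·14833 = 14833
  i=1: C(8,1)·!7 = 8·1854 = 14832
  i=2: C(8,2)·!6 = 28·265 = 7420
  i=3: C(8,3)·!5 = 56·44 = 2464
  i=4: C(8,4)·!4 = 70·9 = 630
  i=5: C(8,5)·!3 = 56·2 = 112
Total = 40291.

40291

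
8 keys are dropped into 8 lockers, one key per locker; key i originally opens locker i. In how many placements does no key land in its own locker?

14833

The number of derangements of 8 is !8 = Σ_{k=0}^{8} (-1)^k·8!/k!
= 8! - 8!/1! + 8!/2! - 8!/3! + 8!/4! - 8!/5! + 8!/6! - 8!/7! + 8!/8!
= 40320 - 40320 + 20160 - 6720 + 1680 - 336 + 56 - 8 + 1
= 14833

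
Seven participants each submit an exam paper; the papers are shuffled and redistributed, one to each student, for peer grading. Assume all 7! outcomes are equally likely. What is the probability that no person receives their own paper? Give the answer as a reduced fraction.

103/280

Favorable outcomes: !7 = 1854.
Total outcomes: 7! = 5040.
Probability = 1854/5040 = 103/280.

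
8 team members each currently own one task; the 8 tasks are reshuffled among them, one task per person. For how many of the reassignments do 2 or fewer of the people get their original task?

# with exactly i fixed is C(8,i)·!(8-i); sum over i=0..2:
  i=0: C(8,0)·!8 = 1·14833 = 14833
  i=1: C(8,1)·!7 = 8·1854 = 14832
  i=2: C(8,2)·!6 = 28·265 = 7420
Total = 37085.

37085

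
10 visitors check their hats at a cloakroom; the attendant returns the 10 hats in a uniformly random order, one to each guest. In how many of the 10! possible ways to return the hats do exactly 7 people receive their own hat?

Pick the 7 fixed positions: C(10,7) = 120 ways.
The remaining 3 must be deranged: !3 = 2.
Total: 120 × 2 = 240.

240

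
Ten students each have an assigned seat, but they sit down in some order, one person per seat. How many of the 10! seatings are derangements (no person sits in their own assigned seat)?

1334961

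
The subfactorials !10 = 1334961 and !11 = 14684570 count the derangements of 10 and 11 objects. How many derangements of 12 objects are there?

176214841

!12 = (12-1)·(!11 + !10) = 11·(14684570 + 1334961) = 11·16019531 = 176214841.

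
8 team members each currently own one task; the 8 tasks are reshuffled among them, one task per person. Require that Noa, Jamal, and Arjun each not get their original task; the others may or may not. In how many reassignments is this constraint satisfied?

27240

Let A_j be the event that the j-th constrained one is fixed. By inclusion-exclusion over the 3 events:
Σ_{j=0}^{3} (-1)^j C(3,j)(8-j)!
= C(3,0)·8! - C(3,1)·7! + C(3,2)·6! - C(3,3)·5!
= 40320 - 15120 + 2160 - 120
= 27240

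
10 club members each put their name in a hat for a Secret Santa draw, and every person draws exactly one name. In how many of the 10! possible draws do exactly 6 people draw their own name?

Pick the 6 fixed positions: C(10,6) = 210 ways.
The remaining 4 must be deranged: !4 = 9.
Total: 210 × 9 = 1890.

1890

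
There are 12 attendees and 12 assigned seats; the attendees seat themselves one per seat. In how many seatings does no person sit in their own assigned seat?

176214841

The subfactorial !12 = [12!/e] (nearest integer).
12! = 479001600, and 479001600/e ≈ 176214840.93, so !12 = 176214841.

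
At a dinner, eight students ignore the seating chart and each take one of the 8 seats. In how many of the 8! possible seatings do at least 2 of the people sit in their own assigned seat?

# with exactly i fixed is C(8,i)·!(8-i); sum over i=2..8:
  i=2: C(8,2)·!6 = 28·265 = 7420
  i=3: C(8,3)·!5 = 56·44 = 2464
  i=4: C(8,4)·!4 = 70·9 = 630
  i=5: C(8,5)·!3 = 56·2 = 112
  i=6: C(8,6)·!2 = 28·1 = 28
  i=7: C(8,7)·!1 = 8·0 = 0
  i=8: C(8,8)·!0 = 1·1 = 1
Total = 10655.

10655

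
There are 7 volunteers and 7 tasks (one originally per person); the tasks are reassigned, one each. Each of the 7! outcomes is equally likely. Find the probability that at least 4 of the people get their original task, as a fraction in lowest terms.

23/1260

Favorable outcomes: Σ_{i≥4} C(7,i)·!(7-i) = 35·2 + 21·1 + 7·0 + 1·1 = 92.
Total outcomes: 7! = 5040.
Probability = 92/5040 = 23/1260.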